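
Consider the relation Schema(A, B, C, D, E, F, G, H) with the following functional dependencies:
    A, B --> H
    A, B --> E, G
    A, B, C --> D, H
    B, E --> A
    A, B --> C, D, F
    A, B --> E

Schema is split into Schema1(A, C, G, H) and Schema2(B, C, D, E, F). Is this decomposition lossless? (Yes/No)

No

The shared attributes are {C} and {C}⁺ = {C}.
Neither Schema1 nor Schema2 is contained in that closure, so the decomposition is lossy.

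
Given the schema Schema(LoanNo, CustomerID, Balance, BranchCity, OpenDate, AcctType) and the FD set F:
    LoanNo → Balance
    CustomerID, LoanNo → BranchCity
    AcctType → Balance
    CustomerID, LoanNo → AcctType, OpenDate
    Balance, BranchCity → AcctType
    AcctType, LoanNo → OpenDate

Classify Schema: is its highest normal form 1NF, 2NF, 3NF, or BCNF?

1NF

Candidate key: {CustomerID, LoanNo}. Prime attributes: {CustomerID, LoanNo}.
LoanNo → Balance: {LoanNo}⁺ = {Balance, LoanNo}, which is not all of the attributes, so the left side is not a superkey — BCNF is violated.
LoanNo → Balance has non-prime {Balance} on the right and a non-superkey on the left, so 3NF fails.
Since {LoanNo} ⊂ {CustomerID, LoanNo} and {LoanNo}⁺ ⊇ {Balance} with {Balance} non-prime, there is a partial dependency; 2NF fails.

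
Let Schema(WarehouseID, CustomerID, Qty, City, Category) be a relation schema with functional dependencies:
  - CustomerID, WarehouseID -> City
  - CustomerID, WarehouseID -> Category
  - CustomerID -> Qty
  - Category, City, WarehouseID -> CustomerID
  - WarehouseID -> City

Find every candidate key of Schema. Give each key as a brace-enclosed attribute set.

Attributes never on any right-hand side: {WarehouseID} — every candidate key must contain it.
{Category, WarehouseID}⁺ = {Category, City, CustomerID, Qty, WarehouseID} — all of the relation — so {Category, WarehouseID} is a candidate key.
{CustomerID, WarehouseID}⁺ = {Category, City, CustomerID, Qty, WarehouseID} — all of the relation — so {CustomerID, WarehouseID} is a candidate key.
Any other superkey properly contains one of these, so there are no further candidate keys.

{Category, WarehouseID}, {CustomerID, WarehouseID}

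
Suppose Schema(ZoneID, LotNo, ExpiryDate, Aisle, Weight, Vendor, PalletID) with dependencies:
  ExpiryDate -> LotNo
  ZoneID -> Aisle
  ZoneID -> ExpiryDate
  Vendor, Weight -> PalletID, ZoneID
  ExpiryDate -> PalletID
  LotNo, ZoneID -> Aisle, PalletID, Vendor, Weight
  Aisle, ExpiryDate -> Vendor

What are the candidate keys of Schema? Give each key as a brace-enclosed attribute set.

{Aisle, ExpiryDate, Weight}, {Vendor, Weight}, {ZoneID}

{ZoneID} is a candidate key since {ZoneID}⁺ = {Aisle, ExpiryDate, LotNo, PalletID, Vendor, Weight, ZoneID} covers every attribute.
{Vendor, Weight} is a candidate key since {Vendor, Weight}⁺ = {Aisle, ExpiryDate, LotNo, PalletID, Vendor, Weight, ZoneID} covers every attribute.
{Aisle, ExpiryDate, Weight} is a candidate key since {Aisle, ExpiryDate, Weight}⁺ = {Aisle, ExpiryDate, LotNo, PalletID, Vendor, Weight, ZoneID} covers every attribute.
No proper subset of any of these is a key, and no other minimal superkey exists.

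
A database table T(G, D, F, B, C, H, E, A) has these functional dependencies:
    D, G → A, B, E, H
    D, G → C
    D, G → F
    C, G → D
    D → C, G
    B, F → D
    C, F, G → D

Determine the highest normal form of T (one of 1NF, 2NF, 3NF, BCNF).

Candidate keys: {B, F}, {C, G}, {D}. Prime attributes: {B, C, D, F, G}.
Every FD has a superkey on the left, so the relation is in BCNF.

BCNF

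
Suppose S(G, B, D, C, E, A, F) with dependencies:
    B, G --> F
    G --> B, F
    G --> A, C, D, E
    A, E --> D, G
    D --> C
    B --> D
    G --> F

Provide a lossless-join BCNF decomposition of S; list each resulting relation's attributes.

{A, B, E, F, G}; {B, D}; {C, D}

Candidate keys of the original relation: {A, E}, {G}.
{A, B, C, D, E, F, G}: {D} determines {C, D} here but is not a superkey — split on D --> C, giving {C, D} and {A, B, D, E, F, G}.
{C, D}: every determinant is a superkey — BCNF.
{A, B, D, E, F, G}: {B} determines {B, D} here but is not a superkey — split on B --> D, giving {B, D} and {A, B, E, F, G}.
{B, D}: every determinant is a superkey — BCNF.
{A, B, E, F, G}: every determinant is a superkey — BCNF.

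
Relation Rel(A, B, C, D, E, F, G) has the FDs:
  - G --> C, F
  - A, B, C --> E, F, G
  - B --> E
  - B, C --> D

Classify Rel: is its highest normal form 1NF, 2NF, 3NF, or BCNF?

1NF

Candidate keys: {A, B, C}, {A, B, G}. Prime attributes: {A, B, C, G}.
G --> C, F: {G}⁺ = {C, F, G}, which is not all of the attributes, so the left side is not a superkey — BCNF is violated.
Because {F} is non-prime and the left side of G --> C, F is not a superkey, the relation is not in 3NF.
The proper key subset {B} of {A, B, C} determines non-prime {E}, so the relation is not even in 2NF.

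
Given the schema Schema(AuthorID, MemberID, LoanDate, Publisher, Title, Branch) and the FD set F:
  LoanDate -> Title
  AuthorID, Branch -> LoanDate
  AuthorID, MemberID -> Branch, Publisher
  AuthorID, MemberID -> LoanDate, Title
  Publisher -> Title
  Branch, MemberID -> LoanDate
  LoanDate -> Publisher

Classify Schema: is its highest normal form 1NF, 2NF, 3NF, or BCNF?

Candidate key: {AuthorID, MemberID}. Prime attributes: {AuthorID, MemberID}.
LoanDate -> Title breaks BCNF: {LoanDate}⁺ = {LoanDate, Publisher, Title}, so {LoanDate} is not a superkey.
LoanDate -> Title has non-prime {Title} on the right and a non-superkey on the left, so 3NF fails.
Checking every proper subset of each key, none determines a non-prime attribute — 2NF is satisfied.

2NF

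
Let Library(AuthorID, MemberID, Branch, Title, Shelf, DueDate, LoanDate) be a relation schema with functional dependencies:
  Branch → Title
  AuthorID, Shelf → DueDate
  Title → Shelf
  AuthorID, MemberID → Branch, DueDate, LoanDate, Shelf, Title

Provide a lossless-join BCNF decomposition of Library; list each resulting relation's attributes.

{AuthorID, Branch, DueDate}; {AuthorID, Branch, LoanDate, MemberID}; {Branch, Title}; {Shelf, Title}

Candidate key of the original relation: {AuthorID, MemberID}.
Within {AuthorID, Branch, DueDate, LoanDate, MemberID, Shelf, Title}: {Branch}⁺ ∩ {AuthorID, Branch, DueDate, LoanDate, MemberID, Shelf, Title} = {Branch, Shelf, Title}, not the whole set, so Branch → Shelf, Title violates BCNF; decompose into {Branch, Shelf, Title} and {AuthorID, Branch, DueDate, LoanDate, MemberID}.
Within {Branch, Shelf, Title}: {Title}⁺ ∩ {Branch, Shelf, Title} = {Shelf, Title}, not the whole set, so Title → Shelf violates BCNF; decompose into {Shelf, Title} and {Branch, Title}.
{Shelf, Title}: every determinant is a superkey — BCNF.
{Branch, Title}: every determinant is a superkey — BCNF.
Within {AuthorID, Branch, DueDate, LoanDate, MemberID}: {AuthorID, Branch}⁺ ∩ {AuthorID, Branch, DueDate, LoanDate, MemberID} = {AuthorID, Branch, DueDate}, not the whole set, so AuthorID, Branch → DueDate violates BCNF; decompose into {AuthorID, Branch, DueDate} and {AuthorID, Branch, LoanDate, MemberID}.
{AuthorID, Branch, DueDate}: every determinant is a superkey — BCNF.
{AuthorID, Branch, LoanDate, MemberID}: every determinant is a superkey — BCNF.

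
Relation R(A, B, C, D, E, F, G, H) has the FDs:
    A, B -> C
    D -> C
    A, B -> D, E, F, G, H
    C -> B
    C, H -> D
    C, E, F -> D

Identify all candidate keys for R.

{A, B}, {A, C}, {A, D}

Attributes never on any right-hand side: {A} — every candidate key must contain it.
{A, B} is a candidate key since {A, B}⁺ = {A, B, C, D, E, F, G, H} covers every attribute.
{A, C} is a candidate key since {A, C}⁺ = {A, B, C, D, E, F, G, H} covers every attribute.
{A, D} is a candidate key since {A, D}⁺ = {A, B, C, D, E, F, G, H} covers every attribute.
No proper subset of any of these is a key, and no other minimal superkey exists.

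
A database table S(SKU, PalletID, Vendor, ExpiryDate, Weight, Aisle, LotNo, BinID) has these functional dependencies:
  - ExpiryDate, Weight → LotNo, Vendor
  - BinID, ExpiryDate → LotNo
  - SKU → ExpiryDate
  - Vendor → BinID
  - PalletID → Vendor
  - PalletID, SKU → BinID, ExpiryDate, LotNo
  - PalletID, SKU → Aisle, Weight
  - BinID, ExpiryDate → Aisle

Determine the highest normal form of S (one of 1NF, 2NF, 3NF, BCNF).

1NF

Candidate key: {PalletID, SKU}. Prime attributes: {PalletID, SKU}.
For ExpiryDate, Weight → LotNo, Vendor we have {ExpiryDate, Weight}⁺ = {Aisle, BinID, ExpiryDate, LotNo, Vendor, Weight}; {ExpiryDate, Weight} is not a superkey, so BCNF fails.
ExpiryDate, Weight → LotNo, Vendor determines the non-prime attributes {LotNo, Vendor} from a non-superkey — 3NF is violated.
The proper key subset {PalletID} of {PalletID, SKU} determines non-prime {BinID, Vendor}, so the relation is not even in 2NF.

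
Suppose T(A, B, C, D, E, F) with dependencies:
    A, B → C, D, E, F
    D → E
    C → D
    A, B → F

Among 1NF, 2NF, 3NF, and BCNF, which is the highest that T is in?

Candidate key: {A, B}. Prime attributes: {A, B}.
For D → E we have {D}⁺ = {D, E}; {D} is not a superkey, so BCNF fails.
D → E determines the non-prime attribute {E} from a non-superkey — 3NF is violated.
No non-prime attribute depends on a proper subset of any candidate key, so 2NF holds.

2NF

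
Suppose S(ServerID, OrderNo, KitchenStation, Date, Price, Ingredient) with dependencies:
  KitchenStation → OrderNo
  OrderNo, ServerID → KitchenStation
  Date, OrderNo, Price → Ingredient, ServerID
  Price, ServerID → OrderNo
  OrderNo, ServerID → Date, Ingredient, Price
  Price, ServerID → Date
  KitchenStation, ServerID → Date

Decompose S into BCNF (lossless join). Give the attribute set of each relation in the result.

{Date, Ingredient, KitchenStation, Price, ServerID}; {KitchenStation, OrderNo}

Candidate keys of the original relation: {Date, KitchenStation, Price}, {Date, OrderNo, Price}, {KitchenStation, ServerID}, {OrderNo, ServerID}, {Price, ServerID}.
Within {Date, Ingredient, KitchenStation, OrderNo, Price, ServerID}: {KitchenStation}⁺ ∩ {Date, Ingredient, KitchenStation, OrderNo, Price, ServerID} = {KitchenStation, OrderNo}, not the whole set, so KitchenStation → OrderNo violates BCNF; decompose into {KitchenStation, OrderNo} and {Date, Ingredient, KitchenStation, Price, ServerID}.
{KitchenStation, OrderNo} has no BCNF violation.
{Date, Ingredient, KitchenStation, Price, ServerID} has no BCNF violation.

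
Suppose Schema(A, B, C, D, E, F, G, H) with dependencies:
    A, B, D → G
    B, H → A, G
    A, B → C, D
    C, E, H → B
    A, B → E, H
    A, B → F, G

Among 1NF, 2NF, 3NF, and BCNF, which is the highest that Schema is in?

Candidate keys: {A, B}, {B, H}, {C, E, H}. Prime attributes: {A, B, C, E, H}.
Every FD has a superkey on the left, so the relation is in BCNF.

BCNF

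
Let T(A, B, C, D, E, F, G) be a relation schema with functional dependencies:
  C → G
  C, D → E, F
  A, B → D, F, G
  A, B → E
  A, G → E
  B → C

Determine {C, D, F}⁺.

{C, D, E, F, G}

Start with {C, D, F}.
C → G applies; add {G} → now {C, D, F, G}.
C, D → E, F applies; add {E} → now {C, D, E, F, G}.
No further FD applies.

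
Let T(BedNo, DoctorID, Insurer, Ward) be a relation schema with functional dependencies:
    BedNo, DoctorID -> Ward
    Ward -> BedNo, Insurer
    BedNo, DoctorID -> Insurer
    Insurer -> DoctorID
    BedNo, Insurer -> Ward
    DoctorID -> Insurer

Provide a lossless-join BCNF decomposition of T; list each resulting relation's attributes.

Candidate keys of the original relation: {BedNo, DoctorID}, {BedNo, Insurer}, {Ward}.
In {BedNo, DoctorID, Insurer, Ward}, {Insurer} is not a superkey ({Insurer}⁺ restricted to this set is {DoctorID, Insurer}), so split on Insurer -> DoctorID into {DoctorID, Insurer} and {BedNo, Insurer, Ward}.
{DoctorID, Insurer}: every determinant is a superkey — BCNF.
{BedNo, Insurer, Ward}: every determinant is a superkey — BCNF.

{BedNo, Insurer, Ward}; {DoctorID, Insurer}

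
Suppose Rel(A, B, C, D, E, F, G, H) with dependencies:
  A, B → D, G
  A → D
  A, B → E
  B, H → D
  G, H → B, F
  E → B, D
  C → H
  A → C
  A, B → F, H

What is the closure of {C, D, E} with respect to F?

Start with {C, D, E}.
E → B, D applies; add {B} → now {B, C, D, E}.
C → H applies; add {H} → now {B, C, D, E, H}.
No further FD applies.

{B, C, D, E, H}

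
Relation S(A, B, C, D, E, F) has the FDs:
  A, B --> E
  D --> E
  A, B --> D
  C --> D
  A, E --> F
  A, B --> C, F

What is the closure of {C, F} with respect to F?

Start with {C, F}.
C --> D applies; add {D} → now {C, D, F}.
D --> E applies; add {E} → now {C, D, E, F}.
No further FD applies.

{C, D, E, F}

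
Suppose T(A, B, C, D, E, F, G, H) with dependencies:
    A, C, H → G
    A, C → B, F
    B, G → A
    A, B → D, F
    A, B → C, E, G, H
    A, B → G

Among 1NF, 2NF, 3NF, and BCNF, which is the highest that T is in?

BCNF

Candidate keys: {A, B}, {A, C}, {B, G}. Prime attributes: {A, B, C, G}.
Each dependency's left side is a superkey — BCNF holds.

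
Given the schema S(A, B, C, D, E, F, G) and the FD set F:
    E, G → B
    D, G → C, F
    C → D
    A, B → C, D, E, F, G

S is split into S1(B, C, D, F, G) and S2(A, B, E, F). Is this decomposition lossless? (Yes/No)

Common attributes: {B, F}; their closure is {B, F}.
The closure covers neither S1 nor S2 entirely; the join is not lossless.

No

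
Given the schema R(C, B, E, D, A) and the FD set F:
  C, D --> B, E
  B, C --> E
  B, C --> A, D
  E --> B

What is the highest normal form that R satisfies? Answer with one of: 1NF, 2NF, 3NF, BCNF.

3NF

Candidate keys: {B, C}, {C, D}, {C, E}. Prime attributes: {B, C, D, E}.
E --> B breaks BCNF: {E}⁺ = {B, E}, so {E} is not a superkey.
Since {B} ⊆ prime attributes and every other non-superkey FD also has a prime right side, the schema is in 3NF.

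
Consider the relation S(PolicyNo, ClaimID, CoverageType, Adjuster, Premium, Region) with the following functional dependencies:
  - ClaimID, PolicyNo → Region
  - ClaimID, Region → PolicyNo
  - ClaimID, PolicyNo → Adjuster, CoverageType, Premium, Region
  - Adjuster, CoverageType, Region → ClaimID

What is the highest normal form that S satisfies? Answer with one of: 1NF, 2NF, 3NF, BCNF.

Candidate keys: {Adjuster, CoverageType, Region}, {ClaimID, PolicyNo}, {ClaimID, Region}. Prime attributes: {Adjuster, ClaimID, CoverageType, PolicyNo, Region}.
Every FD has a superkey on the left, so the relation is in BCNF.

BCNF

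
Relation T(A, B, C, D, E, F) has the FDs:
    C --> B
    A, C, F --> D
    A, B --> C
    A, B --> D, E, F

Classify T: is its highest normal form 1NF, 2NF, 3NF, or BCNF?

Candidate keys: {A, B}, {A, C}. Prime attributes: {A, B, C}.
C --> B: {C}⁺ = {B, C}, which is not all of the attributes, so the left side is not a superkey — BCNF is violated.
Its right-hand attributes {B} are all prime, as are those of every other non-superkey FD — the relation is in 3NF.

3NF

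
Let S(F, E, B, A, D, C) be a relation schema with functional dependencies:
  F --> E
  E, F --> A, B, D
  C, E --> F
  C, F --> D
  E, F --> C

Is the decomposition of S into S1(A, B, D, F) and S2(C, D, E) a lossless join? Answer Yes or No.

No

S1 ∩ S2 = {D}; its closure under F is {D}.
Neither S1 nor S2 is contained in that closure, so the decomposition is lossy.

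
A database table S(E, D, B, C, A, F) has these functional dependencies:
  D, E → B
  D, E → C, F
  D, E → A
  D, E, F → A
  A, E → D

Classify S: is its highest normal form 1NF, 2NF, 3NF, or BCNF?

Candidate keys: {A, E}, {D, E}. Prime attributes: {A, D, E}.
The left-hand side of every FD is a superkey, so BCNF is satisfied.

BCNF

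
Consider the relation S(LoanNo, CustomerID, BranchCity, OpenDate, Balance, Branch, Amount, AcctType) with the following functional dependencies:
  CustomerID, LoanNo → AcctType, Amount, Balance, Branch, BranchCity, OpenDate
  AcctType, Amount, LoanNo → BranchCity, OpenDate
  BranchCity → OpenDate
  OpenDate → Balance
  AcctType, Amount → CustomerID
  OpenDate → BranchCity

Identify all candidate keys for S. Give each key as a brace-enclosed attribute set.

{AcctType, Amount, LoanNo}, {CustomerID, LoanNo}

{LoanNo} never appears on the right of any FD, so every key must include it.
Closure of {CustomerID, LoanNo} is {AcctType, Amount, Balance, Branch, BranchCity, CustomerID, LoanNo, OpenDate}, the whole schema; {CustomerID, LoanNo} is a candidate key.
Closure of {AcctType, Amount, LoanNo} is {AcctType, Amount, Balance, Branch, BranchCity, CustomerID, LoanNo, OpenDate}, the whole schema; {AcctType, Amount, LoanNo} is a candidate key.
No proper subset of any of these is a key, and no other minimal superkey exists.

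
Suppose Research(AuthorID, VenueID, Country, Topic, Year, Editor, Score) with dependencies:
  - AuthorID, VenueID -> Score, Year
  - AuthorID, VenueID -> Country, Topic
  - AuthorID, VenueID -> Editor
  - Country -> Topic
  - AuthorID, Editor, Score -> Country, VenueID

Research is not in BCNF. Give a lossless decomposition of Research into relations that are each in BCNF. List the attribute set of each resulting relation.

Candidate keys of the original relation: {AuthorID, Editor, Score}, {AuthorID, VenueID}.
Within {AuthorID, Country, Editor, Score, Topic, VenueID, Year}: {Country}⁺ ∩ {AuthorID, Country, Editor, Score, Topic, VenueID, Year} = {Country, Topic}, not the whole set, so Country -> Topic violates BCNF; decompose into {Country, Topic} and {AuthorID, Country, Editor, Score, VenueID, Year}.
{Country, Topic} is in BCNF.
{AuthorID, Country, Editor, Score, VenueID, Year} is in BCNF.

{AuthorID, Country, Editor, Score, VenueID, Year}; {Country, Topic}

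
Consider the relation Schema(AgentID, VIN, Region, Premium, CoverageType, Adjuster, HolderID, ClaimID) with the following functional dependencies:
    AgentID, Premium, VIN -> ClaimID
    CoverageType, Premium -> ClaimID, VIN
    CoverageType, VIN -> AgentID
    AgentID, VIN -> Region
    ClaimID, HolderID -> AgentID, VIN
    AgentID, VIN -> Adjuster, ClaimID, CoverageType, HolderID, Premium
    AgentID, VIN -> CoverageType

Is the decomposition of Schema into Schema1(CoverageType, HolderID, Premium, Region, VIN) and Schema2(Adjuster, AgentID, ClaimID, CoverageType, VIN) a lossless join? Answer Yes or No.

Yes

The shared attributes are {CoverageType, VIN} and {CoverageType, VIN}⁺ = {Adjuster, AgentID, ClaimID, CoverageType, HolderID, Premium, Region, VIN}.
This includes all of Schema1, so the common attributes are a superkey of Schema1 — the join is lossless.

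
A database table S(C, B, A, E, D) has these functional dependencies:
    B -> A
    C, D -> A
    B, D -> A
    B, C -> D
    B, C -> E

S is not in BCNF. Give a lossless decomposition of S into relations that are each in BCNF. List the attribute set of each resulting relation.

{A, B}; {B, C, D, E}

Candidate key of the original relation: {B, C}.
In {A, B, C, D, E}, {B} is not a superkey ({B}⁺ restricted to this set is {A, B}), so split on B -> A into {A, B} and {B, C, D, E}.
{A, B}: every determinant is a superkey — BCNF.
{B, C, D, E}: every determinant is a superkey — BCNF.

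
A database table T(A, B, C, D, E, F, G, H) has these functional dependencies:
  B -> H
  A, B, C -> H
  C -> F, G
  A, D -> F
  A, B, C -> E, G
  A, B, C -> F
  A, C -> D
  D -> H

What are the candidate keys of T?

{A, B, C} never appear on the right of any FD, so every key must include all of them.
{A, B, C}⁺ = {A, B, C, D, E, F, G, H} — all of the relation — so {A, B, C} is a candidate key.
No smaller or unrelated set reaches every attribute, so there are no other keys.

{A, B, C}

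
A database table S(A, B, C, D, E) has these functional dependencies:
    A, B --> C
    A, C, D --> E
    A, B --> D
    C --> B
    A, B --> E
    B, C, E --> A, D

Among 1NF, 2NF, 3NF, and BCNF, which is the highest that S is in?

Candidate keys: {A, B}, {A, C}, {C, E}. Prime attributes: {A, B, C, E}.
C --> B breaks BCNF: {C}⁺ = {B, C}, so {C} is not a superkey.
Its right-hand attributes {B} are all prime, as are those of every other non-superkey FD — the relation is in 3NF.

3NF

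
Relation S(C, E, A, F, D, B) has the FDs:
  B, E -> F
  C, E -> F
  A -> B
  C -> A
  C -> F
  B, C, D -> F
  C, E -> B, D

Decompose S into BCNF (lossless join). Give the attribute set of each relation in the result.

{A, B}; {A, C}; {B, E, F}; {C, D, E}

Candidate key of the original relation: {C, E}.
{A, B, C, D, E, F}: {B, E} determines {B, E, F} here but is not a superkey — split on B, E -> F, giving {B, E, F} and {A, B, C, D, E}.
{B, E, F} has no BCNF violation.
{A, B, C, D, E}: {A} determines {A, B} here but is not a superkey — split on A -> B, giving {A, B} and {A, C, D, E}.
{A, B} has no BCNF violation.
{A, C, D, E}: {C} determines {A, C} here but is not a superkey — split on C -> A, giving {A, C} and {C, D, E}.
{A, C} has no BCNF violation.
{C, D, E} has no BCNF violation.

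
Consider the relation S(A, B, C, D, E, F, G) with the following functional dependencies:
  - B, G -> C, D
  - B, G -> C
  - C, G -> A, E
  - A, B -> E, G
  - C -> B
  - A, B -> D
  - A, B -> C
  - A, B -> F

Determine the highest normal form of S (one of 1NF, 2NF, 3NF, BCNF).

Candidate keys: {A, B}, {A, C}, {B, G}, {C, G}. Prime attributes: {A, B, C, G}.
For C -> B we have {C}⁺ = {B, C}; {C} is not a superkey, so BCNF fails.
But every attribute on its right side ({B}) is prime, and the same holds for every other non-superkey FD, so 3NF still holds.

3NF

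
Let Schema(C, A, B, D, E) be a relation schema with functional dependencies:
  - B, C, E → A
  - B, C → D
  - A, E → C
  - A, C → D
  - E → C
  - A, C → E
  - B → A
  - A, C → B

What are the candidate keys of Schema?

{A, C}, {A, E}, {B, C}, {B, E}

{A, C}⁺ = {A, B, C, D, E} — all of the relation — so {A, C} is a candidate key.
{A, E}⁺ = {A, B, C, D, E} — all of the relation — so {A, E} is a candidate key.
{B, C}⁺ = {A, B, C, D, E} — all of the relation — so {B, C} is a candidate key.
{B, E}⁺ = {A, B, C, D, E} — all of the relation — so {B, E} is a candidate key.
These are minimal and exhaustive — every other superkey contains one of them.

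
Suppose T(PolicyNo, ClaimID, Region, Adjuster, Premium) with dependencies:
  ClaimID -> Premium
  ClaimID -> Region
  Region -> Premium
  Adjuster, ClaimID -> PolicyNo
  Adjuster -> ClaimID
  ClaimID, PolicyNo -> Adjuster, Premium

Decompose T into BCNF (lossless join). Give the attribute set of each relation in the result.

{Adjuster, ClaimID, PolicyNo}; {ClaimID, Region}; {Premium, Region}

Candidate keys of the original relation: {Adjuster}, {ClaimID, PolicyNo}.
Within {Adjuster, ClaimID, PolicyNo, Premium, Region}: {ClaimID}⁺ ∩ {Adjuster, ClaimID, PolicyNo, Premium, Region} = {ClaimID, Premium, Region}, not the whole set, so ClaimID -> Premium, Region violates BCNF; decompose into {ClaimID, Premium, Region} and {Adjuster, ClaimID, PolicyNo}.
Within {ClaimID, Premium, Region}: {Region}⁺ ∩ {ClaimID, Premium, Region} = {Premium, Region}, not the whole set, so Region -> Premium violates BCNF; decompose into {Premium, Region} and {ClaimID, Region}.
{Premium, Region} is in BCNF.
{ClaimID, Region} is in BCNF.
{Adjuster, ClaimID, PolicyNo} is in BCNF.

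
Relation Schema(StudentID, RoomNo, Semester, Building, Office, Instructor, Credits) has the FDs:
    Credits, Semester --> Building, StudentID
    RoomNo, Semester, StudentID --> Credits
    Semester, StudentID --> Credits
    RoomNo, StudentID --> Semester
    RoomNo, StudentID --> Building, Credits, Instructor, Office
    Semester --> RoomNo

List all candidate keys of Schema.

{Credits, Semester} is a candidate key since {Credits, Semester}⁺ = {Building, Credits, Instructor, Office, RoomNo, Semester, StudentID} covers every attribute.
{RoomNo, StudentID} is a candidate key since {RoomNo, StudentID}⁺ = {Building, Credits, Instructor, Office, RoomNo, Semester, StudentID} covers every attribute.
{Semester, StudentID} is a candidate key since {Semester, StudentID}⁺ = {Building, Credits, Instructor, Office, RoomNo, Semester, StudentID} covers every attribute.
These are minimal and exhaustive — every other superkey contains one of them.

{Credits, Semester}, {RoomNo, StudentID}, {Semester, StudentID}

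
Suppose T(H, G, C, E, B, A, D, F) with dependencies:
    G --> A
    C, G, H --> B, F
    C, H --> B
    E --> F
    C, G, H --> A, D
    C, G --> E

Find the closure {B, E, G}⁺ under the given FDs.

{A, B, E, F, G}

Start with {B, E, G}.
G --> A applies; add {A} → now {A, B, E, G}.
E --> F applies; add {F} → now {A, B, E, F, G}.
No further FD applies.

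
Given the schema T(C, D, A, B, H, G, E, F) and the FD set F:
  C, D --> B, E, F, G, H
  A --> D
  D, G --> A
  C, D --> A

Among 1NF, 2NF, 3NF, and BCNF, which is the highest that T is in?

Candidate keys: {A, C}, {C, D}. Prime attributes: {A, C, D}.
A --> D: {A}⁺ = {A, D}, which is not all of the attributes, so the left side is not a superkey — BCNF is violated.
Since {D} ⊆ prime attributes and every other non-superkey FD also has a prime right side, the schema is in 3NF.

3NF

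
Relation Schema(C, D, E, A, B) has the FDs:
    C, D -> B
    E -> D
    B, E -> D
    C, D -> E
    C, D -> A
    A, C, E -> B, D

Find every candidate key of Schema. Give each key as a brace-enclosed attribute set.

Attributes never on any right-hand side: {C} — every candidate key must contain it.
{C, D}⁺ = {A, B, C, D, E}, which is every attribute, so {C, D} is a candidate key.
{C, E}⁺ = {A, B, C, D, E}, which is every attribute, so {C, E} is a candidate key.
Any other superkey properly contains one of these, so there are no further candidate keys.

{C, D}, {C, E}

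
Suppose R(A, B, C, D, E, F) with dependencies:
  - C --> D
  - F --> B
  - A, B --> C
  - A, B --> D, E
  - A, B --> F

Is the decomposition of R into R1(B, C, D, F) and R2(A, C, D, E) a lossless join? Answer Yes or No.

No

Common attributes: {C, D}; their closure is {C, D}.
R1 ⊄ {C, D} and R2 ⊄ {C, D}, so the split is lossy.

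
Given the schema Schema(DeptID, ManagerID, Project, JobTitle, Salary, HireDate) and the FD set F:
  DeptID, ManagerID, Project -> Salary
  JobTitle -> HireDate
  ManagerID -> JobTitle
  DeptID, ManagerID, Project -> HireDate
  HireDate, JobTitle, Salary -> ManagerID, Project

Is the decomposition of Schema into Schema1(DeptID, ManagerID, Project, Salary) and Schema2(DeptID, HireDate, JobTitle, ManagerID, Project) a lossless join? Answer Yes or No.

Schema1 ∩ Schema2 = {DeptID, ManagerID, Project}; its closure under F is {DeptID, HireDate, JobTitle, ManagerID, Project, Salary}.
This includes all of Schema1, so the common attributes are a superkey of Schema1 — the join is lossless.

Yes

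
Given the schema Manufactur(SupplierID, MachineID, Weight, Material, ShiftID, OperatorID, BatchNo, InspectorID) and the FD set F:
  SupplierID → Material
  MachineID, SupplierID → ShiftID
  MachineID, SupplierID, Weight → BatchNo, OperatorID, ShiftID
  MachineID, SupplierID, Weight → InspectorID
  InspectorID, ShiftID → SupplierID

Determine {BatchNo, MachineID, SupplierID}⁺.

{BatchNo, MachineID, Material, ShiftID, SupplierID}

Start with {BatchNo, MachineID, SupplierID}.
SupplierID → Material applies; add {Material} → now {BatchNo, MachineID, Material, SupplierID}.
MachineID, SupplierID → ShiftID applies; add {ShiftID} → now {BatchNo, MachineID, Material, ShiftID, SupplierID}.
No further FD applies.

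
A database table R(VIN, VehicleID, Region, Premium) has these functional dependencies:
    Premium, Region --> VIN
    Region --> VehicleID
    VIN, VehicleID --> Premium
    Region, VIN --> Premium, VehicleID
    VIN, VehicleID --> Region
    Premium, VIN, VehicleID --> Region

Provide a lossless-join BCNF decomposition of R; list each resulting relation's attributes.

{Premium, Region, VIN}; {Region, VehicleID}

Candidate keys of the original relation: {Premium, Region}, {Region, VIN}, {VIN, VehicleID}.
{Premium, Region, VIN, VehicleID}: {Region} determines {Region, VehicleID} here but is not a superkey — split on Region --> VehicleID, giving {Region, VehicleID} and {Premium, Region, VIN}.
{Region, VehicleID}: every determinant is a superkey — BCNF.
{Premium, Region, VIN}: every determinant is a superkey — BCNF.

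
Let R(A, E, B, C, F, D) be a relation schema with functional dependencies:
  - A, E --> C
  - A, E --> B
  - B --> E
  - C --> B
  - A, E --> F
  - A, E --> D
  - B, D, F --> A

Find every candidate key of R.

Closure of {A, B} is {A, B, C, D, E, F}, the whole schema; {A, B} is a candidate key.
Closure of {A, C} is {A, B, C, D, E, F}, the whole schema; {A, C} is a candidate key.
Closure of {A, E} is {A, B, C, D, E, F}, the whole schema; {A, E} is a candidate key.
Closure of {B, D, F} is {A, B, C, D, E, F}, the whole schema; {B, D, F} is a candidate key.
Closure of {C, D, F} is {A, B, C, D, E, F}, the whole schema; {C, D, F} is a candidate key.
Any other superkey properly contains one of these, so there are no further candidate keys.

{A, B}, {A, C}, {A, E}, {B, D, F}, {C, D, F}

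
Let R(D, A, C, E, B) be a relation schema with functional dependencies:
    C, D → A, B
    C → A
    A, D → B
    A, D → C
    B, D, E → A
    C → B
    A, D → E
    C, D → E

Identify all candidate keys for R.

No FD produces {D}, so it must be in every candidate key.
Closure of {A, D} is {A, B, C, D, E}, the whole schema; {A, D} is a candidate key.
Closure of {C, D} is {A, B, C, D, E}, the whole schema; {C, D} is a candidate key.
Closure of {B, D, E} is {A, B, C, D, E}, the whole schema; {B, D, E} is a candidate key.
Any other superkey properly contains one of these, so there are no further candidate keys.

{A, D}, {B, D, E}, {C, D}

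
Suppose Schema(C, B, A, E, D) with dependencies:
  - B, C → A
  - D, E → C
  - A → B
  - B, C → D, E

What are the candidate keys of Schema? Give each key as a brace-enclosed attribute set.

Closure of {A, C} is {A, B, C, D, E}, the whole schema; {A, C} is a candidate key.
Closure of {B, C} is {A, B, C, D, E}, the whole schema; {B, C} is a candidate key.
Closure of {A, D, E} is {A, B, C, D, E}, the whole schema; {A, D, E} is a candidate key.
Closure of {B, D, E} is {A, B, C, D, E}, the whole schema; {B, D, E} is a candidate key.
Any other superkey properly contains one of these, so there are no further candidate keys.

{A, C}, {A, D, E}, {B, C}, {B, D, E}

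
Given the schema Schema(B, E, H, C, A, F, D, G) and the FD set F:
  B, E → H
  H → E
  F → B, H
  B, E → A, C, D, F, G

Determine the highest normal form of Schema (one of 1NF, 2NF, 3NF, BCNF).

3NF

Candidate keys: {B, E}, {B, H}, {F}. Prime attributes: {B, E, F, H}.
H → E: {H}⁺ = {E, H}, which is not all of the attributes, so the left side is not a superkey — BCNF is violated.
Since {E} ⊆ prime attributes and every other non-superkey FD also has a prime right side, the schema is in 3NF.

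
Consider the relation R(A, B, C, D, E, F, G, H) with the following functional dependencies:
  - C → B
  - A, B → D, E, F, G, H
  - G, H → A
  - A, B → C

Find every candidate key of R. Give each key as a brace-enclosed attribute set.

Closure of {A, B} is {A, B, C, D, E, F, G, H}, the whole schema; {A, B} is a candidate key.
Closure of {A, C} is {A, B, C, D, E, F, G, H}, the whole schema; {A, C} is a candidate key.
Closure of {B, G, H} is {A, B, C, D, E, F, G, H}, the whole schema; {B, G, H} is a candidate key.
Closure of {C, G, H} is {A, B, C, D, E, F, G, H}, the whole schema; {C, G, H} is a candidate key.
No proper subset of any of these is a key, and no other minimal superkey exists.

{A, B}, {A, C}, {B, G, H}, {C, G, H}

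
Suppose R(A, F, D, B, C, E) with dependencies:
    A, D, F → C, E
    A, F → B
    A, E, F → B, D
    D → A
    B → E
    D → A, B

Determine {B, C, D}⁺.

Start with {B, C, D}.
D → A applies; add {A} → now {A, B, C, D}.
B → E applies; add {E} → now {A, B, C, D, E}.
No further FD applies.

{A, B, C, D, E}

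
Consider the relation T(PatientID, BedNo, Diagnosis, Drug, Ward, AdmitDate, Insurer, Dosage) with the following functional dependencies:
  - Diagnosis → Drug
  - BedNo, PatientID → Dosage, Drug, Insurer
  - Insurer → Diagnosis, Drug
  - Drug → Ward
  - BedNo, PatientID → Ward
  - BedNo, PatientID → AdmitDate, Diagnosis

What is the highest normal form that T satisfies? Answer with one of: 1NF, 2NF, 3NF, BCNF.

2NF

Candidate key: {BedNo, PatientID}. Prime attributes: {BedNo, PatientID}.
Diagnosis → Drug: {Diagnosis}⁺ = {Diagnosis, Drug, Ward}, which is not all of the attributes, so the left side is not a superkey — BCNF is violated.
Diagnosis → Drug determines the non-prime attribute {Drug} from a non-superkey — 3NF is violated.
Checking every proper subset of each key, none determines a non-prime attribute — 2NF is satisfied.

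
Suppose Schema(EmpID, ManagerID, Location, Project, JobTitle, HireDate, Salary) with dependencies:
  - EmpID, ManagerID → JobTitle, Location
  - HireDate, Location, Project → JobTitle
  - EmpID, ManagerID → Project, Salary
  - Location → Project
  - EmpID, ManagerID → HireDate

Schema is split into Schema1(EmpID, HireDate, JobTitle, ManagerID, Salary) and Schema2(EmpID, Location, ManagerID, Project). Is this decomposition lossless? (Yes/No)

Yes

Schema1 ∩ Schema2 = {EmpID, ManagerID}; its closure under F is {EmpID, HireDate, JobTitle, Location, ManagerID, Project, Salary}.
Schema1 is contained in that closure, so Schema1 ∩ Schema2 → Schema1 holds and the join is lossless.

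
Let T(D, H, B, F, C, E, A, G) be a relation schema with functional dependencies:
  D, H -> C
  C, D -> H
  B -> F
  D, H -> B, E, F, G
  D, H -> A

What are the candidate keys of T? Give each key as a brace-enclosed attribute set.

{C, D}, {D, H}

{D} never appears on the right of any FD, so every key must include it.
{C, D}⁺ = {A, B, C, D, E, F, G, H}, which is every attribute, so {C, D} is a candidate key.
{D, H}⁺ = {A, B, C, D, E, F, G, H}, which is every attribute, so {D, H} is a candidate key.
These are minimal and exhaustive — every other superkey contains one of them.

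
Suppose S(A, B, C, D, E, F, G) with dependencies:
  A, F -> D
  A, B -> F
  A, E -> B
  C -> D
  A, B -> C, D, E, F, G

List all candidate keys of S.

Attributes never on any right-hand side: {A} — every candidate key must contain it.
{A, B}⁺ = {A, B, C, D, E, F, G} — all of the relation — so {A, B} is a candidate key.
{A, E}⁺ = {A, B, C, D, E, F, G} — all of the relation — so {A, E} is a candidate key.
No proper subset of any of these is a key, and no other minimal superkey exists.

{A, B}, {A, E}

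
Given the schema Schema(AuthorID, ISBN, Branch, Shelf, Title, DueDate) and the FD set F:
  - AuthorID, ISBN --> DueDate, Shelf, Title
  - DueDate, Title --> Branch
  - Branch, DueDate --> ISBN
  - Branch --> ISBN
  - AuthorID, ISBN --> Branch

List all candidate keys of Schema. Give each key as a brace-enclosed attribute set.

{AuthorID, Branch}, {AuthorID, DueDate, Title}, {AuthorID, ISBN}

No FD produces {AuthorID}, so it must be in every candidate key.
{AuthorID, Branch} is a candidate key since {AuthorID, Branch}⁺ = {AuthorID, Branch, DueDate, ISBN, Shelf, Title} covers every attribute.
{AuthorID, ISBN} is a candidate key since {AuthorID, ISBN}⁺ = {AuthorID, Branch, DueDate, ISBN, Shelf, Title} covers every attribute.
{AuthorID, DueDate, Title} is a candidate key since {AuthorID, DueDate, Title}⁺ = {AuthorID, Branch, DueDate, ISBN, Shelf, Title} covers every attribute.
No proper subset of any of these is a key, and no other minimal superkey exists.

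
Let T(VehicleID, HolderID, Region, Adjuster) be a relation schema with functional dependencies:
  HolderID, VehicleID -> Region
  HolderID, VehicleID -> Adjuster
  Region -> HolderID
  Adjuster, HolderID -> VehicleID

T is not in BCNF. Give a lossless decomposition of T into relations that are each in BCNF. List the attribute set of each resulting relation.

{Adjuster, Region, VehicleID}; {HolderID, Region}

Candidate keys of the original relation: {Adjuster, HolderID}, {Adjuster, Region}, {HolderID, VehicleID}, {Region, VehicleID}.
{Adjuster, HolderID, Region, VehicleID}: {Region} determines {HolderID, Region} here but is not a superkey — split on Region -> HolderID, giving {HolderID, Region} and {Adjuster, Region, VehicleID}.
{HolderID, Region} is in BCNF.
{Adjuster, Region, VehicleID} is in BCNF.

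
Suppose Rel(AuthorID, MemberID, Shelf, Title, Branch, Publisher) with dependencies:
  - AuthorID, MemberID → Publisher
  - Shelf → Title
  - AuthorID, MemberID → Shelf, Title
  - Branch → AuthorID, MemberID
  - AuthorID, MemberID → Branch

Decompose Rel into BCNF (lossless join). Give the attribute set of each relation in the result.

Candidate keys of the original relation: {AuthorID, MemberID}, {Branch}.
Within {AuthorID, Branch, MemberID, Publisher, Shelf, Title}: {Shelf}⁺ ∩ {AuthorID, Branch, MemberID, Publisher, Shelf, Title} = {Shelf, Title}, not the whole set, so Shelf → Title violates BCNF; decompose into {Shelf, Title} and {AuthorID, Branch, MemberID, Publisher, Shelf}.
{Shelf, Title} is in BCNF.
{AuthorID, Branch, MemberID, Publisher, Shelf} is in BCNF.

{AuthorID, Branch, MemberID, Publisher, Shelf}; {Shelf, Title}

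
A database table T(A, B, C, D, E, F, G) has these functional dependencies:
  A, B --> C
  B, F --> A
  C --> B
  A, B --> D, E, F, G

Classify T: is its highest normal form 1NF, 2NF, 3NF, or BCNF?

3NF

Candidate keys: {A, B}, {A, C}, {B, F}, {C, F}. Prime attributes: {A, B, C, F}.
C --> B breaks BCNF: {C}⁺ = {B, C}, so {C} is not a superkey.
But every attribute on its right side ({B}) is prime, and the same holds for every other non-superkey FD, so 3NF still holds.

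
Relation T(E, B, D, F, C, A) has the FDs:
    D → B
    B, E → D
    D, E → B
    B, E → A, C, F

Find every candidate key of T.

No FD produces {E}, so it must be in every candidate key.
Closure of {B, E} is {A, B, C, D, E, F}, the whole schema; {B, E} is a candidate key.
Closure of {D, E} is {A, B, C, D, E, F}, the whole schema; {D, E} is a candidate key.
Any other superkey properly contains one of these, so there are no further candidate keys.

{B, E}, {D, E}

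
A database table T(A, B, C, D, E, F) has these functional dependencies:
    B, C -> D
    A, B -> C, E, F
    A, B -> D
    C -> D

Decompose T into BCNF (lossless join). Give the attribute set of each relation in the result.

{A, B, C, E, F}; {C, D}

Candidate key of the original relation: {A, B}.
In {A, B, C, D, E, F}, {B, C} is not a superkey ({B, C}⁺ restricted to this set is {B, C, D}), so split on B, C -> D into {B, C, D} and {A, B, C, E, F}.
In {B, C, D}, {C} is not a superkey ({C}⁺ restricted to this set is {C, D}), so split on C -> D into {C, D} and {B, C}.
{C, D}: every determinant is a superkey — BCNF.
{B, C}: every determinant is a superkey — BCNF.
{A, B, C, E, F}: every determinant is a superkey — BCNF.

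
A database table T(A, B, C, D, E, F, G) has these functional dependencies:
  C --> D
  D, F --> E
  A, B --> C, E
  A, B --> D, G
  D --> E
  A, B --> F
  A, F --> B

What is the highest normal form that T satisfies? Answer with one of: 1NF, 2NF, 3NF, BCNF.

Candidate keys: {A, B}, {A, F}. Prime attributes: {A, B, F}.
For C --> D we have {C}⁺ = {C, D, E}; {C} is not a superkey, so BCNF fails.
C --> D determines the non-prime attribute {D} from a non-superkey — 3NF is violated.
Checking every proper subset of each key, none determines a non-prime attribute — 2NF is satisfied.

2NF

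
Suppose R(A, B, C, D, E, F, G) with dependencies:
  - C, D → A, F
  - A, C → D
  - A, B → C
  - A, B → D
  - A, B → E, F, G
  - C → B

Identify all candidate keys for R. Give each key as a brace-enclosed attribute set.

{A, B}, {A, C}, {C, D}

{A, B} is a candidate key since {A, B}⁺ = {A, B, C, D, E, F, G} covers every attribute.
{A, C} is a candidate key since {A, C}⁺ = {A, B, C, D, E, F, G} covers every attribute.
{C, D} is a candidate key since {C, D}⁺ = {A, B, C, D, E, F, G} covers every attribute.
Any other superkey properly contains one of these, so there are no further candidate keys.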